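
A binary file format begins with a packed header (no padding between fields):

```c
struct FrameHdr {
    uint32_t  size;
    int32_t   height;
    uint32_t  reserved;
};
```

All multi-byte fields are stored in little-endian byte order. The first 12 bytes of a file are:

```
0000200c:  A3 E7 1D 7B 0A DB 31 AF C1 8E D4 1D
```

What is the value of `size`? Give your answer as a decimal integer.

`size` is the first field, at byte offset 0, occupying 4 bytes.
Bytes at offsets 0..3: A3 E7 1D 7B.
Little-endian: lowest address holds the least-significant byte.
Reassemble most-significant byte first: 7B 1D E7 A3 → 0x7B1DE7A3.
0x7B1DE7A3 = 2065557411.

2065557411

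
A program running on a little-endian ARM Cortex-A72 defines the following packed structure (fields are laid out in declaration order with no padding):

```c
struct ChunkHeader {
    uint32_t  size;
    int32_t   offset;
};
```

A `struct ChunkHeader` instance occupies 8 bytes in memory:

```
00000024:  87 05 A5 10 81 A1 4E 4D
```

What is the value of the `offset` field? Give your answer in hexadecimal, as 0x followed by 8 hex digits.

`offset` follows `size` (4 bytes), so it starts at byte offset 4 and occupies 4 bytes.
Bytes at offsets 4..7: 81 A1 4E 4D.
Little-endian stores the least-significant byte at the lowest address.
Reassemble most-significant byte first: 4D 4E A1 81 → 0x4D4EA181.

0x4D4EA181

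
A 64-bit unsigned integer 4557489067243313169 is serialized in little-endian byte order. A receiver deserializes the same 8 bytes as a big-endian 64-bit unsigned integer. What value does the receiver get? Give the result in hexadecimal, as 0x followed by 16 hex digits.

0x1198C3F828743F3F

4557489067243313169 in 64-bit hexadecimal is 0x3F3F7428F8C39811.
Stored little-endian, the bytes at ascending addresses are 11 98 C3 F8 28 74 3F 3F.
Read back as big-endian, the last byte is least significant, giving 0x1198C3F828743F3F.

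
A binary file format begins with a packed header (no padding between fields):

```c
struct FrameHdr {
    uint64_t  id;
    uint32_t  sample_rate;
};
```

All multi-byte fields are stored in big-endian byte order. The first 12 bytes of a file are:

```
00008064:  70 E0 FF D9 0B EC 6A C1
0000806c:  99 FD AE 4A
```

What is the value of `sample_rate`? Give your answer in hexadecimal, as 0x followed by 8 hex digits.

`sample_rate` follows `id` (8 bytes), so it starts at byte offset 8 and occupies 4 bytes.
Bytes at offsets 8..11: 99 FD AE 4A.
Big-endian: lowest address holds the most-significant byte.
The bytes are already most-significant first: 0x99FDAE4A.

0x99FDAE4A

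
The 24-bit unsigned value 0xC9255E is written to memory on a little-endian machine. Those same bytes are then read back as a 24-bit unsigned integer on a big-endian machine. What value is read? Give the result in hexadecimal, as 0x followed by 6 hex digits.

0x5E25C9

Stored little-endian, the bytes at ascending addresses are 5E 25 C9.
Read back as big-endian, the last byte is least significant, giving 0x5E25C9.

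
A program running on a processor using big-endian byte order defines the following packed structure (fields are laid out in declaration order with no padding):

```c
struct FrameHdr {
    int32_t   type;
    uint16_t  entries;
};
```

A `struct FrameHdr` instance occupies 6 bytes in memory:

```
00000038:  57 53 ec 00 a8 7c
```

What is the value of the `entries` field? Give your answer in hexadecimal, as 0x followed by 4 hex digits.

0xA87C

`entries` follows `type` (4 bytes), so it starts at byte offset 4 and occupies 2 bytes.
Bytes at offsets 4..5: A8 7C.
In big-endian order the high byte comes first in memory.
The bytes are already most-significant first: 0xA87C.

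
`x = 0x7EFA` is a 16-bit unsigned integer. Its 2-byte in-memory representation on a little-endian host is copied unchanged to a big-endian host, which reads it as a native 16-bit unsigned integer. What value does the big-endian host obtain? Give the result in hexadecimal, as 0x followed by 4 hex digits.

Stored little-endian, the bytes at ascending addresses are FA 7E.
Read back as big-endian, the last byte is least significant, giving 0xFA7E.

0xFA7E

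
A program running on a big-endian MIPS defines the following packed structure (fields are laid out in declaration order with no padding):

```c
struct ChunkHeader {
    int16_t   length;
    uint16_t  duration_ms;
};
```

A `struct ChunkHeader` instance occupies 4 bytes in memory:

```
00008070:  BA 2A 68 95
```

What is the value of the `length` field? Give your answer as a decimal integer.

`length` is the first field, at byte offset 0, occupying 2 bytes.
Bytes at offsets 0..1: BA 2A.
Big-endian: lowest address holds the most-significant byte.
The bytes are already most-significant first: 0xBA2A.
Top bit is set, so as a signed 16-bit value this is 0xBA2A − 2^16 = -17878.

-17878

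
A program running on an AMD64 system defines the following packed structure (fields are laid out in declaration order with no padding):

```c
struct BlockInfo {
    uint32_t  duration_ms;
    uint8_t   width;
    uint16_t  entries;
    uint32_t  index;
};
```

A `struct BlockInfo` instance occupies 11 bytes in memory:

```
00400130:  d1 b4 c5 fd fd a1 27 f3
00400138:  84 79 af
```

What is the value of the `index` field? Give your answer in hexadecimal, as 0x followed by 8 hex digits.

0xAF7984F3

`index` follows `duration_ms` (4 B), `width` (1 B), `entries` (2 B), so it starts at offset 4 + 1 + 2 = 7 and occupies 4 bytes.
Bytes at offsets 7..10: F3 84 79 AF.
Little-endian stores the least-significant byte at the lowest address.
Reassemble most-significant byte first: AF 79 84 F3 → 0xAF7984F3.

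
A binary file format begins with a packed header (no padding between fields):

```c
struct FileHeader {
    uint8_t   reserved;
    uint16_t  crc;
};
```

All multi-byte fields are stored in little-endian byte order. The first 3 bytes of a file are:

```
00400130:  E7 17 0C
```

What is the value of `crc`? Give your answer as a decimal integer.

3095

`crc` follows `reserved` (1 byte), so it starts at byte offset 1 and occupies 2 bytes.
Bytes at offsets 1..2: 17 0C.
In little-endian order the low byte comes first in memory.
Reassemble most-significant byte first: 0C 17 → 0x0C17.
0x0C17 = 3095.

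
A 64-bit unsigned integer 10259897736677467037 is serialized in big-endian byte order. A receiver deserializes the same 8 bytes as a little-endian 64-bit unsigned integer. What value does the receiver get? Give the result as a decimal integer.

11359062162635645582

10259897736677467037 in 64-bit hexadecimal is 0x8E627AA1DA7EA39D.
Stored big-endian, the bytes at ascending addresses are 8E 62 7A A1 DA 7E A3 9D.
Read back as little-endian, the first byte is least significant, giving 0x9DA37EDAA17A628E.
0x9DA37EDAA17A628E = 11359062162635645582.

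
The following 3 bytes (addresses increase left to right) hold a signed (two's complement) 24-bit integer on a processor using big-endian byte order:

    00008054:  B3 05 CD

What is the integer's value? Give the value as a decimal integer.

Big-endian: lowest address holds the most-significant byte.
The bytes are already most-significant first: 0xB305CD.
Top bit is set, so as a signed 24-bit value this is 0xB305CD − 2^24 = -5044787.

-5044787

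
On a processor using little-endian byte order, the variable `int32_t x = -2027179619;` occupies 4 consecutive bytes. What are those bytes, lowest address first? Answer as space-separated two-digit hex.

9D B1 2B 87

Two's complement of -2027179619 in 32 bits: 2027179619 = 0x78D44E63; invert → 0x872BB19C; add 1 → 0x872BB19D.
Split into bytes (most-significant first): 87 2B B1 9D.
Little-endian stores the least-significant byte at the lowest address.
So at ascending addresses the bytes are 9D B1 2B 87.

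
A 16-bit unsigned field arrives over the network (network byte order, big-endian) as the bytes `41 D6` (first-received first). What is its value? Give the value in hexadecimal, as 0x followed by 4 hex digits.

Big-endian: lowest address holds the most-significant byte.
The bytes are already most-significant first: 0x41D6.

0x41D6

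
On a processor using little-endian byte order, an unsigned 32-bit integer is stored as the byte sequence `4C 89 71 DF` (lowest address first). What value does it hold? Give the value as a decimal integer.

3748759884

In little-endian order the low byte comes first in memory.
Reassemble most-significant byte first: DF 71 89 4C → 0xDF71894C.
0xDF71894C = 3748759884.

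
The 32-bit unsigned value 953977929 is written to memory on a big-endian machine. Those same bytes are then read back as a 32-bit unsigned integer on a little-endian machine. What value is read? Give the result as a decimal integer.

1233968184

953977929 in 32-bit hexadecimal is 0x38DC8C49.
Stored big-endian, the bytes at ascending addresses are 38 DC 8C 49.
Read back as little-endian, the first byte is least significant, giving 0x498CDC38.
0x498CDC38 = 1233968184.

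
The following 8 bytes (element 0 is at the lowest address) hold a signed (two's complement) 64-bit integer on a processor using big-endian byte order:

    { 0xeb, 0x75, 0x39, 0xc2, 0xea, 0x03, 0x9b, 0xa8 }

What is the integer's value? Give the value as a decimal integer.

Big-endian stores the most-significant byte at the lowest address.
The bytes are already most-significant first: 0xEB7539C2EA039BA8.
Top bit is set, so as a signed 64-bit value this is 0xEB7539C2EA039BA8 − 2^64 = -1480213393208796248.

-1480213393208796248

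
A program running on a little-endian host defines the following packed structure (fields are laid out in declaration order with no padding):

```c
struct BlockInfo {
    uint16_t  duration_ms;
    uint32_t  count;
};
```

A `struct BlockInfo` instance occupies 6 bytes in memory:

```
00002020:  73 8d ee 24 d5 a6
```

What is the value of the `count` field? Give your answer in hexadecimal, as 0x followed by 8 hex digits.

`count` follows `duration_ms` (2 bytes), so it starts at byte offset 2 and occupies 4 bytes.
Bytes at offsets 2..5: EE 24 D5 A6.
Little-endian stores the least-significant byte at the lowest address.
Reassemble most-significant byte first: A6 D5 24 EE → 0xA6D524EE.

0xA6D524EE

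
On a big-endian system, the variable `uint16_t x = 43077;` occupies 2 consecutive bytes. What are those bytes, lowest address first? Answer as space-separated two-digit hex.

43077 in hexadecimal, padded to 16 bits, is 0xA845.
Split into bytes (most-significant first): A8 45.
Big-endian: lowest address holds the most-significant byte.
So the memory order matches the most-significant-first order: A8 45.

A8 45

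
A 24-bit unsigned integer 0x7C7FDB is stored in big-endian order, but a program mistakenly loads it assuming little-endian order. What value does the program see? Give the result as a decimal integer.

14385020

Stored big-endian, the bytes at ascending addresses are 7C 7F DB.
Read back as little-endian, the first byte is least significant, giving 0xDB7F7C.
0xDB7F7C = 14385020.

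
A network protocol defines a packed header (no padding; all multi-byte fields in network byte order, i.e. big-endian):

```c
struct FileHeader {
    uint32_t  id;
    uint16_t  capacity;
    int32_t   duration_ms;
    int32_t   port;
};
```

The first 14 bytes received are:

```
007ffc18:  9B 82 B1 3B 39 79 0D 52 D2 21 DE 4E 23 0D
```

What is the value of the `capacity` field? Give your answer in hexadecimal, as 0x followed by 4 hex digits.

`capacity` follows `id` (4 bytes), so it starts at byte offset 4 and occupies 2 bytes.
Bytes at offsets 4..5: 39 79.
Big-endian: lowest address holds the most-significant byte.
The bytes are already most-significant first: 0x3979.

0x3979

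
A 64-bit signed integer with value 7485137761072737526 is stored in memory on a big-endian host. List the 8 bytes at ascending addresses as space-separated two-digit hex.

67 E0 8D 22 BF 9A 6C F6

7485137761072737526 in hexadecimal, padded to 64 bits, is 0x67E08D22BF9A6CF6.
Split into bytes (most-significant first): 67 E0 8D 22 BF 9A 6C F6.
In big-endian order the high byte comes first in memory.
So the memory order matches the most-significant-first order: 67 E0 8D 22 BF 9A 6C F6.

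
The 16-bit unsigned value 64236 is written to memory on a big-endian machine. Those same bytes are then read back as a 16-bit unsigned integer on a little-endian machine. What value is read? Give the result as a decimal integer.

60666

64236 in 16-bit hexadecimal is 0xFAEC.
Stored big-endian, the bytes at ascending addresses are FA EC.
Read back as little-endian, the first byte is least significant, giving 0xECFA.
0xECFA = 60666.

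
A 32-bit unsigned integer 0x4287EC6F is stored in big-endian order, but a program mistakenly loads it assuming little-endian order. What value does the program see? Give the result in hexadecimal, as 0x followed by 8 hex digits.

0x6FEC8742

Stored big-endian, the bytes at ascending addresses are 42 87 EC 6F.
Read back as little-endian, the first byte is least significant, giving 0x6FEC8742.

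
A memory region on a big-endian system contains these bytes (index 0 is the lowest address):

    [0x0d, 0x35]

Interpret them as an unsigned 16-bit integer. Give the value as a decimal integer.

In big-endian order the high byte comes first in memory.
The bytes are already most-significant first: 0x0D35.
0x0D35 = 3381.

3381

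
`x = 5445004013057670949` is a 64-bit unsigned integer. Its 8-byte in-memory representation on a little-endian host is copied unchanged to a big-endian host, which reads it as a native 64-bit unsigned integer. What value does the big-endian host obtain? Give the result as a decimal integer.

5445004013057670949 in 64-bit hexadecimal is 0x4B908A4D0EE0FF25.
Stored little-endian, the bytes at ascending addresses are 25 FF E0 0E 4D 8A 90 4B.
Read back as big-endian, the last byte is least significant, giving 0x25FFE00E4D8A904B.
0x25FFE00E4D8A904B = 2738153450499641419.

2738153450499641419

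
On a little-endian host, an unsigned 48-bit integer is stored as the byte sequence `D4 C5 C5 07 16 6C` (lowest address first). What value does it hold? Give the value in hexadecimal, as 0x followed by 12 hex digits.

In little-endian order the low byte comes first in memory.
Reassemble most-significant byte first: 6C 16 07 C5 C5 D4 → 0x6C1607C5C5D4.

0x6C1607C5C5D4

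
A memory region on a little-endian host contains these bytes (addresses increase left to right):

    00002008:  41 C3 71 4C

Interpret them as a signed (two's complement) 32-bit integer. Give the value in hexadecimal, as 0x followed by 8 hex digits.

Little-endian: lowest address holds the least-significant byte.
Reassemble most-significant byte first: 4C 71 C3 41 → 0x4C71C341.

0x4C71C341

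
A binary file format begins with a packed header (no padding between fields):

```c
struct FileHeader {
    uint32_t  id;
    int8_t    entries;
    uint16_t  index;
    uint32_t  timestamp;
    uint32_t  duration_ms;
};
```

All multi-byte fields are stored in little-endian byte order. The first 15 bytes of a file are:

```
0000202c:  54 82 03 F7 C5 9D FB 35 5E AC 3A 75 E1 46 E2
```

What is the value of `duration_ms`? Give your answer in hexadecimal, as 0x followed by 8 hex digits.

`duration_ms` follows `id` (4 B), `entries` (1 B), `index` (2 B), `timestamp` (4 B), so it starts at offset 4 + 1 + 2 + 4 = 11 and occupies 4 bytes.
Bytes at offsets 11..14: 75 E1 46 E2.
In little-endian order the low byte comes first in memory.
Reassemble most-significant byte first: E2 46 E1 75 → 0xE246E175.

0xE246E175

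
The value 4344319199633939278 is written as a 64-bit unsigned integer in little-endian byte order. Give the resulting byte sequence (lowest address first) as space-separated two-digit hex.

4344319199633939278 in hexadecimal, padded to 64 bits, is 0x3C4A1F4B7D171B4E.
Split into bytes (most-significant first): 3C 4A 1F 4B 7D 17 1B 4E.
Little-endian stores the least-significant byte at the lowest address.
So at ascending addresses the bytes are 4E 1B 17 7D 4B 1F 4A 3C.

4E 1B 17 7D 4B 1F 4A 3C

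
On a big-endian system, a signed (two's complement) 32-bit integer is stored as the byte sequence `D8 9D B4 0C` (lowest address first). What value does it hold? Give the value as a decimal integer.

-660753396

Big-endian: lowest address holds the most-significant byte.
The bytes are already most-significant first: 0xD89DB40C.
Top bit is set, so as a signed 32-bit value this is 0xD89DB40C − 2^32 = -660753396.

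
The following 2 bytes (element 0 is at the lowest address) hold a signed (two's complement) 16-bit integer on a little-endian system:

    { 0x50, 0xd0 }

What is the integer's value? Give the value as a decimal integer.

-12208

Little-endian: lowest address holds the least-significant byte.
Reassemble most-significant byte first: D0 50 → 0xD050.
Top bit is set, so as a signed 16-bit value this is 0xD050 − 2^16 = -12208.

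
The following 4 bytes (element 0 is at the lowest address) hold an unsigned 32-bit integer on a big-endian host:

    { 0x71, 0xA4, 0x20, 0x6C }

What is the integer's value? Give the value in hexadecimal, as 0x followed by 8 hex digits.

Big-endian stores the most-significant byte at the lowest address.
The bytes are already most-significant first: 0x71A4206C.

0x71A4206C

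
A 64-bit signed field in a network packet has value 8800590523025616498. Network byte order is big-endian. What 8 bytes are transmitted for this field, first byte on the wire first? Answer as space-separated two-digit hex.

8800590523025616498 in hexadecimal, padded to 64 bits, is 0x7A21FA74029C6E72.
Split into bytes (most-significant first): 7A 21 FA 74 02 9C 6E 72.
In big-endian order the high byte comes first in memory.
So the memory order matches the most-significant-first order: 7A 21 FA 74 02 9C 6E 72.

7A 21 FA 74 02 9C 6E 72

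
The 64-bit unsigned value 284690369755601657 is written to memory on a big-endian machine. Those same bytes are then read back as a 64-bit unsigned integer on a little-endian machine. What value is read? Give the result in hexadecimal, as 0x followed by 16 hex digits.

0xF9DA4108626CF303

284690369755601657 in 64-bit hexadecimal is 0x03F36C620841DAF9.
Stored big-endian, the bytes at ascending addresses are 03 F3 6C 62 08 41 DA F9.
Read back as little-endian, the first byte is least significant, giving 0xF9DA4108626CF303.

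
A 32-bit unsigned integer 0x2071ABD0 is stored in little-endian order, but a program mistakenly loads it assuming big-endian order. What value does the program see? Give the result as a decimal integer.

3500896544

Stored little-endian, the bytes at ascending addresses are D0 AB 71 20.
Read back as big-endian, the last byte is least significant, giving 0xD0AB7120.
0xD0AB7120 = 3500896544.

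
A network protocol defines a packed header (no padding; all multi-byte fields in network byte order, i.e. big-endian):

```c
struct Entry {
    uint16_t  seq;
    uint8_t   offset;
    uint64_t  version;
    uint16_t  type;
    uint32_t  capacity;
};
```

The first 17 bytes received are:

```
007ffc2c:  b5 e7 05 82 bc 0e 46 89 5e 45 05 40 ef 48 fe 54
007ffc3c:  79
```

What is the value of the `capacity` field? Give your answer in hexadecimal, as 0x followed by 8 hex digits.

0x48FE5479

`capacity` follows `seq` (2 B), `offset` (1 B), `version` (8 B), `type` (2 B), so it starts at offset 2 + 1 + 8 + 2 = 13 and occupies 4 bytes.
Bytes at offsets 13..16: 48 FE 54 79.
Big-endian: lowest address holds the most-significant byte.
The bytes are already most-significant first: 0x48FE5479.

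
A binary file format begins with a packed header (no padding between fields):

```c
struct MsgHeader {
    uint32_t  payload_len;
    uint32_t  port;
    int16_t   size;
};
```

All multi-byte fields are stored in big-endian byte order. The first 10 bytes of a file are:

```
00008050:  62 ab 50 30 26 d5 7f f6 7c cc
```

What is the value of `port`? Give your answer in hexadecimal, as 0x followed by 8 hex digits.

0x26D57FF6

`port` follows `payload_len` (4 bytes), so it starts at byte offset 4 and occupies 4 bytes.
Bytes at offsets 4..7: 26 D5 7F F6.
Big-endian: lowest address holds the most-significant byte.
The bytes are already most-significant first: 0x26D57FF6.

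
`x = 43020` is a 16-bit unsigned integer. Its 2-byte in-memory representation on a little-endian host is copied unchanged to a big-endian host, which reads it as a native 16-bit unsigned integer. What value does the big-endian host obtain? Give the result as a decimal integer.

43020 in 16-bit hexadecimal is 0xA80C.
Stored little-endian, the bytes at ascending addresses are 0C A8.
Read back as big-endian, the last byte is least significant, giving 0x0CA8.
0x0CA8 = 3240.

3240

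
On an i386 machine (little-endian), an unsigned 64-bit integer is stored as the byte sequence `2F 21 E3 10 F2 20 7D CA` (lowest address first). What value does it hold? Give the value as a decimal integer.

14590854591787770159

In little-endian order the low byte comes first in memory.
Reassemble most-significant byte first: CA 7D 20 F2 10 E3 21 2F → 0xCA7D20F210E3212F.
0xCA7D20F210E3212F = 14590854591787770159.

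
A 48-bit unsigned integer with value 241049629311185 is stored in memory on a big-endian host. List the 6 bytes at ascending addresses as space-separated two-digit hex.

DB 3B BD 87 40 D1

241049629311185 in hexadecimal, padded to 48 bits, is 0xDB3BBD8740D1.
Split into bytes (most-significant first): DB 3B BD 87 40 D1.
Big-endian stores the most-significant byte at the lowest address.
So the memory order matches the most-significant-first order: DB 3B BD 87 40 D1.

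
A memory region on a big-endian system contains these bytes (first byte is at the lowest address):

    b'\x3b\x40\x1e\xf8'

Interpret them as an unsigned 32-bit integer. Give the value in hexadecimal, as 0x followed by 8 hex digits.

In big-endian order the high byte comes first in memory.
The bytes are already most-significant first: 0x3B401EF8.

0x3B401EF8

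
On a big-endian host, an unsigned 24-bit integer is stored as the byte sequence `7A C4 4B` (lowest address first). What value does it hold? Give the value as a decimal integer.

8045643

In big-endian order the high byte comes first in memory.
The bytes are already most-significant first: 0x7AC44B.
0x7AC44B = 8045643.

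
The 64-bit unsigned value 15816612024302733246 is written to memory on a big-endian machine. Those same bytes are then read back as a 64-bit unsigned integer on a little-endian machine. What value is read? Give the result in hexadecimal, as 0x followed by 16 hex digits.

15816612024302733246 in 64-bit hexadecimal is 0xDB7FE4D60ABC87BE.
Stored big-endian, the bytes at ascending addresses are DB 7F E4 D6 0A BC 87 BE.
Read back as little-endian, the first byte is least significant, giving 0xBE87BC0AD6E47FDB.

0xBE87BC0AD6E47FDB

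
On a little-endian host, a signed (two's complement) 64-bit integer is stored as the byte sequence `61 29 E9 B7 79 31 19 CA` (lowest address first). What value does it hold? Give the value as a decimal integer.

In little-endian order the low byte comes first in memory.
Reassemble most-significant byte first: CA 19 31 79 B7 E9 29 61 → 0xCA193179B7E92961.
Top bit is set, so as a signed 64-bit value this is 0xCA193179B7E92961 − 2^64 = -3884018804784027295.

-3884018804784027295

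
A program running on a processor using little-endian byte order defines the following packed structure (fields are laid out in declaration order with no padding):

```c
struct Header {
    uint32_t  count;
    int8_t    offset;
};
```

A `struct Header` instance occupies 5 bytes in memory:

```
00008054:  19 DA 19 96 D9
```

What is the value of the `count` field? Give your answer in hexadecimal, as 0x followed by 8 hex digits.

0x9619DA19

`count` is the first field, at byte offset 0, occupying 4 bytes.
Bytes at offsets 0..3: 19 DA 19 96.
In little-endian order the low byte comes first in memory.
Reassemble most-significant byte first: 96 19 DA 19 → 0x9619DA19.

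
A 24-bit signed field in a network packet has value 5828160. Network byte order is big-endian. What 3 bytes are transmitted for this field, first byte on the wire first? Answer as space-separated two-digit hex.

5828160 in hexadecimal, padded to 24 bits, is 0x58EE40.
Split into bytes (most-significant first): 58 EE 40.
Big-endian stores the most-significant byte at the lowest address.
So the memory order matches the most-significant-first order: 58 EE 40.

58 EE 40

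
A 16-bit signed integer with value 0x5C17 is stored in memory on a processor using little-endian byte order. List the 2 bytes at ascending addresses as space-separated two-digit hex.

Split into bytes (most-significant first): 5C 17.
Little-endian stores the least-significant byte at the lowest address.
So at ascending addresses the bytes are 17 5C.

17 5C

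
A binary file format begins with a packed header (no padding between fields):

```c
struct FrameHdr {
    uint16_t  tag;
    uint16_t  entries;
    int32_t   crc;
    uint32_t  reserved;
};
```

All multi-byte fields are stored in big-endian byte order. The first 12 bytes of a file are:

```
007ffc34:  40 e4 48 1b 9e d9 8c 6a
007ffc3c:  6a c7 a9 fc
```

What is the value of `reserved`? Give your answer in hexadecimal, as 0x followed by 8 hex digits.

`reserved` follows `tag` (2 B), `entries` (2 B), `crc` (4 B), so it starts at offset 2 + 2 + 4 = 8 and occupies 4 bytes.
Bytes at offsets 8..11: 6A C7 A9 FC.
In big-endian order the high byte comes first in memory.
The bytes are already most-significant first: 0x6AC7A9FC.

0x6AC7A9FC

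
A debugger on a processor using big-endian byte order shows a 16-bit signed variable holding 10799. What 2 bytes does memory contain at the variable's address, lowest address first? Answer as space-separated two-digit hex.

10799 in hexadecimal, padded to 16 bits, is 0x2A2F.
Split into bytes (most-significant first): 2A 2F.
Big-endian stores the most-significant byte at the lowest address.
So the memory order matches the most-significant-first order: 2A 2F.

2A 2F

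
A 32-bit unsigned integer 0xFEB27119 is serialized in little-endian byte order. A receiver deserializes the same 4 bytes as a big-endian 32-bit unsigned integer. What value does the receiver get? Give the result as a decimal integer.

Stored little-endian, the bytes at ascending addresses are 19 71 B2 FE.
Read back as big-endian, the last byte is least significant, giving 0x1971B2FE.
0x1971B2FE = 426881790.

426881790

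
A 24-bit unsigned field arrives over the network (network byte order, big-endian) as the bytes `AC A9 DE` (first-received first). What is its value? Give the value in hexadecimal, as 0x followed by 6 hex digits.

Big-endian: lowest address holds the most-significant byte.
The bytes are already most-significant first: 0xACA9DE.

0xACA9DE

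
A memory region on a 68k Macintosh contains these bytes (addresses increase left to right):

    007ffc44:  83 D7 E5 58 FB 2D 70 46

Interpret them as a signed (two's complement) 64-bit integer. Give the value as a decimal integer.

-8946429964414259130

Big-endian: lowest address holds the most-significant byte.
The bytes are already most-significant first: 0x83D7E558FB2D7046.
Top bit is set, so as a signed 64-bit value this is 0x83D7E558FB2D7046 − 2^64 = -8946429964414259130.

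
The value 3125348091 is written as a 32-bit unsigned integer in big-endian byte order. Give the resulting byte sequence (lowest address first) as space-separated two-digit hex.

BA 49 06 FB

3125348091 in hexadecimal, padded to 32 bits, is 0xBA4906FB.
Split into bytes (most-significant first): BA 49 06 FB.
Big-endian: lowest address holds the most-significant byte.
So the memory order matches the most-significant-first order: BA 49 06 FB.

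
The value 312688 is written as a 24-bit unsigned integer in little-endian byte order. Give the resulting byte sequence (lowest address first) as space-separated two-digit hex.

312688 in hexadecimal, padded to 24 bits, is 0x04C570.
Split into bytes (most-significant first): 04 C5 70.
In little-endian order the low byte comes first in memory.
So at ascending addresses the bytes are 70 C5 04.

70 C5 04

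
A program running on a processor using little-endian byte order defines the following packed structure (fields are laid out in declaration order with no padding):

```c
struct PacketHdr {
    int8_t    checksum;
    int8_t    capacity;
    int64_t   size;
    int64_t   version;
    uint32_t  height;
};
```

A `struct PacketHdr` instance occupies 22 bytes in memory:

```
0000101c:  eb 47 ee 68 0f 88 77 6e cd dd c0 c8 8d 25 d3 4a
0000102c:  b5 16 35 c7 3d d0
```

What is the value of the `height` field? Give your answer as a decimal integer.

`height` follows `checksum` (1 B), `capacity` (1 B), `size` (8 B), `version` (8 B), so it starts at offset 1 + 1 + 8 + 8 = 18 and occupies 4 bytes.
Bytes at offsets 18..21: 35 C7 3D D0.
In little-endian order the low byte comes first in memory.
Reassemble most-significant byte first: D0 3D C7 35 → 0xD03DC735.
0xD03DC735 = 3493709621.

3493709621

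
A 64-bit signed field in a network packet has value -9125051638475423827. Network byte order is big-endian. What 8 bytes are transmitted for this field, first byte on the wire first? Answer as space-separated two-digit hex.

81 5D 4D E1 A3 93 7F AD

Two's complement of -9125051638475423827 in 64 bits: 9125051638475423827 = 0x7EA2B21E5C6C8053; invert → 0x815D4DE1A3937FAC; add 1 → 0x815D4DE1A3937FAD.
Split into bytes (most-significant first): 81 5D 4D E1 A3 93 7F AD.
Big-endian stores the most-significant byte at the lowest address.
So the memory order matches the most-significant-first order: 81 5D 4D E1 A3 93 7F AD.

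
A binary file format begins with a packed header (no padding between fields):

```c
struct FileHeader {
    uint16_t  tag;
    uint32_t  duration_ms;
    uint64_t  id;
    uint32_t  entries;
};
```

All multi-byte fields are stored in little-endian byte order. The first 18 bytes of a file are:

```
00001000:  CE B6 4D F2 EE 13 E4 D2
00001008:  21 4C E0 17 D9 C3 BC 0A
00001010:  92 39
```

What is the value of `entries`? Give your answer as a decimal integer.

965872316

`entries` follows `tag` (2 B), `duration_ms` (4 B), `id` (8 B), so it starts at offset 2 + 4 + 8 = 14 and occupies 4 bytes.
Bytes at offsets 14..17: BC 0A 92 39.
Little-endian stores the least-significant byte at the lowest address.
Reassemble most-significant byte first: 39 92 0A BC → 0x39920ABC.
0x39920ABC = 965872316.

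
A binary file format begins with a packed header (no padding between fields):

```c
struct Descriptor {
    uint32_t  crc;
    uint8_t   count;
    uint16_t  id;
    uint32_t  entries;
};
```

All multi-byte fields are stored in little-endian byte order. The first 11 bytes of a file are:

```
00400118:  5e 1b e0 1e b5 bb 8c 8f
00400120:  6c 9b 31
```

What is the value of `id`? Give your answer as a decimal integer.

`id` follows `crc` (4 B), `count` (1 B), so it starts at offset 4 + 1 = 5 and occupies 2 bytes.
Bytes at offsets 5..6: BB 8C.
Little-endian stores the least-significant byte at the lowest address.
Reassemble most-significant byte first: 8C BB → 0x8CBB.
0x8CBB = 36027.

36027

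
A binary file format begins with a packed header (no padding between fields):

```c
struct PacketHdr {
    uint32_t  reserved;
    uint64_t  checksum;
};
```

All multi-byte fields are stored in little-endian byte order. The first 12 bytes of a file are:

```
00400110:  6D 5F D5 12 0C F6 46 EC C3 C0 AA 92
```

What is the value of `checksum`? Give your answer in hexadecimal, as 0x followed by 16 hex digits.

`checksum` follows `reserved` (4 bytes), so it starts at byte offset 4 and occupies 8 bytes.
Bytes at offsets 4..11: 0C F6 46 EC C3 C0 AA 92.
In little-endian order the low byte comes first in memory.
Reassemble most-significant byte first: 92 AA C0 C3 EC 46 F6 0C → 0x92AAC0C3EC46F60C.

0x92AAC0C3EC46F60C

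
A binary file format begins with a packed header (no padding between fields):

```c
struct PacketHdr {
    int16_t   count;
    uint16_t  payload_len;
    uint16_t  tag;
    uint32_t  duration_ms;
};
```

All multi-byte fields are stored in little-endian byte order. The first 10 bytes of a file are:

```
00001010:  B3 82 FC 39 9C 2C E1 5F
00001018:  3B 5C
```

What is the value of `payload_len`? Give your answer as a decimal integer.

14844

`payload_len` follows `count` (2 bytes), so it starts at byte offset 2 and occupies 2 bytes.
Bytes at offsets 2..3: FC 39.
Little-endian stores the least-significant byte at the lowest address.
Reassemble most-significant byte first: 39 FC → 0x39FC.
0x39FC = 14844.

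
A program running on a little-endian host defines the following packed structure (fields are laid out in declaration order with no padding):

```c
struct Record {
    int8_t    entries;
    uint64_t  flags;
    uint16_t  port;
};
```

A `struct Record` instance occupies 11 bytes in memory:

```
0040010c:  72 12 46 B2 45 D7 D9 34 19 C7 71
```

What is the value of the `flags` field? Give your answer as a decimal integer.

1816316068347659794

`flags` follows `entries` (1 byte), so it starts at byte offset 1 and occupies 8 bytes.
Bytes at offsets 1..8: 12 46 B2 45 D7 D9 34 19.
Little-endian: lowest address holds the least-significant byte.
Reassemble most-significant byte first: 19 34 D9 D7 45 B2 46 12 → 0x1934D9D745B24612.
0x1934D9D745B24612 = 1816316068347659794.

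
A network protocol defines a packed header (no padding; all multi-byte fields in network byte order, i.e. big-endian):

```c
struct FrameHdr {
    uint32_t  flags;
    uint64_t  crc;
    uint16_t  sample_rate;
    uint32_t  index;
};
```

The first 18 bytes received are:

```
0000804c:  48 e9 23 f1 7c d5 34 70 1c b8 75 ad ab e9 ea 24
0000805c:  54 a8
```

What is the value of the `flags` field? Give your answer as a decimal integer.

1223238641

`flags` is the first field, at byte offset 0, occupying 4 bytes.
Bytes at offsets 0..3: 48 E9 23 F1.
Big-endian stores the most-significant byte at the lowest address.
The bytes are already most-significant first: 0x48E923F1.
0x48E923F1 = 1223238641.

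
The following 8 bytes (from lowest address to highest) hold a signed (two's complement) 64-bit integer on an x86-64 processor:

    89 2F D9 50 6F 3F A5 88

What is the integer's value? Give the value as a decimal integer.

-8600398166063763575

Little-endian: lowest address holds the least-significant byte.
Reassemble most-significant byte first: 88 A5 3F 6F 50 D9 2F 89 → 0x88A53F6F50D92F89.
Top bit is set, so as a signed 64-bit value this is 0x88A53F6F50D92F89 − 2^64 = -8600398166063763575.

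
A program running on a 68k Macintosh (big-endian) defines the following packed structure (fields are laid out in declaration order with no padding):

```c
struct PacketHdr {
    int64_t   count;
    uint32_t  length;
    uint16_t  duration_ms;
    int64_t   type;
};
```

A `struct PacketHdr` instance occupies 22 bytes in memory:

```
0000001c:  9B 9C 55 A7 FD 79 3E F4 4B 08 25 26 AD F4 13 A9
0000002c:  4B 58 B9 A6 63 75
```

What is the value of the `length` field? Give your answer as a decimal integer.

`length` follows `count` (8 bytes), so it starts at byte offset 8 and occupies 4 bytes.
Bytes at offsets 8..11: 4B 08 25 26.
In big-endian order the high byte comes first in memory.
The bytes are already most-significant first: 0x4B082526.
0x4B082526 = 1258824998.

1258824998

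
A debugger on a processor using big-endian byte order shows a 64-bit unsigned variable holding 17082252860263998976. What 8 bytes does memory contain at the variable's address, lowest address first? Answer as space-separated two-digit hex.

17082252860263998976 in hexadecimal, padded to 64 bits, is 0xED105A78836FA600.
Split into bytes (most-significant first): ED 10 5A 78 83 6F A6 00.
Big-endian: lowest address holds the most-significant byte.
So the memory order matches the most-significant-first order: ED 10 5A 78 83 6F A6 00.

ED 10 5A 78 83 6F A6 00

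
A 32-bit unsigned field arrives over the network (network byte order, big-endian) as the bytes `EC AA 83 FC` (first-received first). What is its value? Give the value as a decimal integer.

3970597884

Big-endian stores the most-significant byte at the lowest address.
The bytes are already most-significant first: 0xECAA83FC.
0xECAA83FC = 3970597884.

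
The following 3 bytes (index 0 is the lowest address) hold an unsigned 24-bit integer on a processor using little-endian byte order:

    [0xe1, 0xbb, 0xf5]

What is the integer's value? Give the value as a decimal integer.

16104417

Little-endian stores the least-significant byte at the lowest address.
Reassemble most-significant byte first: F5 BB E1 → 0xF5BBE1.
0xF5BBE1 = 16104417.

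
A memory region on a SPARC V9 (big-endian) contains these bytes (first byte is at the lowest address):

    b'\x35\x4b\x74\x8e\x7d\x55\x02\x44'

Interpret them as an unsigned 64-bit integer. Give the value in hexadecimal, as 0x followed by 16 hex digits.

In big-endian order the high byte comes first in memory.
The bytes are already most-significant first: 0x354B748E7D550244.

0x354B748E7D550244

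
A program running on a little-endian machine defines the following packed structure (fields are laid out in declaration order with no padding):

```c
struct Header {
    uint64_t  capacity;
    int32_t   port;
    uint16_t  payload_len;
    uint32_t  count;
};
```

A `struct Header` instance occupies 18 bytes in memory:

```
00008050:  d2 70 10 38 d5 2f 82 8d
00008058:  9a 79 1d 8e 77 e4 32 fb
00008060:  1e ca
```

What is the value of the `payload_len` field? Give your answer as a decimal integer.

58487

`payload_len` follows `capacity` (8 B), `port` (4 B), so it starts at offset 8 + 4 = 12 and occupies 2 bytes.
Bytes at offsets 12..13: 77 E4.
Little-endian: lowest address holds the least-significant byte.
Reassemble most-significant byte first: E4 77 → 0xE477.
0xE477 = 58487.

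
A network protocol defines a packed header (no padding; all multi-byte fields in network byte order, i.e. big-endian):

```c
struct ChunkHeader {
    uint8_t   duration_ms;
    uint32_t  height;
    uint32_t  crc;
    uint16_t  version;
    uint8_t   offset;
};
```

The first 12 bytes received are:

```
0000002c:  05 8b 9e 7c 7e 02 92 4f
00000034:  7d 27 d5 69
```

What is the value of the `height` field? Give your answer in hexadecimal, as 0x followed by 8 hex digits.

0x8B9E7C7E

`height` follows `duration_ms` (1 byte), so it starts at byte offset 1 and occupies 4 bytes.
Bytes at offsets 1..4: 8B 9E 7C 7E.
In big-endian order the high byte comes first in memory.
The bytes are already most-significant first: 0x8B9E7C7E.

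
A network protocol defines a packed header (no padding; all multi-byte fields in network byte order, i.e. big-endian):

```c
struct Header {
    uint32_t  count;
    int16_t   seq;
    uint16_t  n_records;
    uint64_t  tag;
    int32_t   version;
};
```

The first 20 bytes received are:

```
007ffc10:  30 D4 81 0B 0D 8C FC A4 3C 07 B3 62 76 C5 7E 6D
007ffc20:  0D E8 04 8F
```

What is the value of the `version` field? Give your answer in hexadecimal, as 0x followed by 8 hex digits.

0x0DE8048F

`version` follows `count` (4 B), `seq` (2 B), `n_records` (2 B), `tag` (8 B), so it starts at offset 4 + 2 + 2 + 8 = 16 and occupies 4 bytes.
Bytes at offsets 16..19: 0D E8 04 8F.
Big-endian stores the most-significant byte at the lowest address.
The bytes are already most-significant first: 0x0DE8048F.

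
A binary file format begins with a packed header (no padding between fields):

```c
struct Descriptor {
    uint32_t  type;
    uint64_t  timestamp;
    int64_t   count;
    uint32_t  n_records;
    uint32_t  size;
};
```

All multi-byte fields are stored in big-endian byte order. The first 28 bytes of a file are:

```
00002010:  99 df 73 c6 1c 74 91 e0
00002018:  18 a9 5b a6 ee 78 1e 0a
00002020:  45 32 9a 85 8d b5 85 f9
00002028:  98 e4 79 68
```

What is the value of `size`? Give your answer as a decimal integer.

2565110120

`size` follows `type` (4 B), `timestamp` (8 B), `count` (8 B), `n_records` (4 B), so it starts at offset 4 + 8 + 8 + 4 = 24 and occupies 4 bytes.
Bytes at offsets 24..27: 98 E4 79 68.
Big-endian: lowest address holds the most-significant byte.
The bytes are already most-significant first: 0x98E47968.
0x98E47968 = 2565110120.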